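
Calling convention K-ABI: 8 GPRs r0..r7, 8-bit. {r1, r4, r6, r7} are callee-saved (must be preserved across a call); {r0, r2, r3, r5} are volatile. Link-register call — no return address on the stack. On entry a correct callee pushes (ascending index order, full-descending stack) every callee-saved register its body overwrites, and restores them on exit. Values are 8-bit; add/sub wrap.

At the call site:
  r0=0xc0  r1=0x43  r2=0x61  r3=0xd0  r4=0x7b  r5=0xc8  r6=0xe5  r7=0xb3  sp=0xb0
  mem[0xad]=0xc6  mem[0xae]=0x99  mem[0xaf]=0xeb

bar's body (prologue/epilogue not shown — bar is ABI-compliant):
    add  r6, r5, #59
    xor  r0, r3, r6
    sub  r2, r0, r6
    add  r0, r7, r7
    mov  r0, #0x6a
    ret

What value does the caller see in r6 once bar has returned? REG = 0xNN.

prologue: push r6 → mem[0xaf]=0xe5, sp=0xaf
body[0] add  r6, r5, #59 → r6=0x03
body[1] xor  r0, r3, r6 → r0=0xd3
body[2] sub  r2, r0, r6 → r2=0xd0
body[3] add  r0, r7, r7 → r0=0x66
body[4] mov  r0, #0x6a → r0=0x6a
epilogue: pop r6=0xe5, sp=0xb0
r6 is callee-saved → restored

REG = 0xe5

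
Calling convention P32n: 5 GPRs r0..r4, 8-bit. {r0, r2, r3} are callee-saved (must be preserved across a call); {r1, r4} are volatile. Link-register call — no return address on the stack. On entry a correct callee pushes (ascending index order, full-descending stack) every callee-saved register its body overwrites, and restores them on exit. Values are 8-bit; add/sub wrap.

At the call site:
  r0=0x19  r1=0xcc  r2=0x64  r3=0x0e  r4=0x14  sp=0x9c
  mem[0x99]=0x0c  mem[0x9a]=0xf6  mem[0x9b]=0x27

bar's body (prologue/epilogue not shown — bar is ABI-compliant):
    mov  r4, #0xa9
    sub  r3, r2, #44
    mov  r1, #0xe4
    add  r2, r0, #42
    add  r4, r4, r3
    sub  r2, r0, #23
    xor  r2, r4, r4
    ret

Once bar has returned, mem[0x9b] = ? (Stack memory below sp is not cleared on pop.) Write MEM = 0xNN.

MEM = 0x64

prologue: push r2 → mem[0x9b]=0x64, sp=0x9b
prologue: push r3 → mem[0x9a]=0x0e, sp=0x9a
body[0] mov  r4, #0xa9 → r4=0xa9
body[1] sub  r3, r2, #44 → r3=0x38
body[2] mov  r1, #0xe4 → r1=0xe4
body[3] add  r2, r0, #42 → r2=0x43
body[4] add  r4, r4, r3 → r4=0xe1
body[5] sub  r2, r0, #23 → r2=0x02
body[6] xor  r2, r4, r4 → r2=0x00
epilogue: pop r3=0x0e, sp=0x9b
epilogue: pop r2=0x64, sp=0x9c
prologue pushed ['r2', 'r3'] at ['0x9b', '0x9a']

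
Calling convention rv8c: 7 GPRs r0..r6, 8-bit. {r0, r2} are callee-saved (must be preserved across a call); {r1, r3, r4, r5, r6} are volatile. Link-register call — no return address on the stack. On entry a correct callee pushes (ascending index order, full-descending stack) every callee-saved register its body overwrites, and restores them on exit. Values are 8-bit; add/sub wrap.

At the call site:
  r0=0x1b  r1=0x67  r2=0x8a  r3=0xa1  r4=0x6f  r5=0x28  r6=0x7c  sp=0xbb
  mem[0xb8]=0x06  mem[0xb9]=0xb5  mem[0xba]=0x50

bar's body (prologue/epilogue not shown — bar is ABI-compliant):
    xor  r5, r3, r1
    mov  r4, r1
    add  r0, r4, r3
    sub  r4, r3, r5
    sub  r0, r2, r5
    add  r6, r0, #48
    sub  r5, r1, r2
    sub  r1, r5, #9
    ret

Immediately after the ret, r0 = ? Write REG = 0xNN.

REG = 0x1b

prologue: push r0 → mem[0xba]=0x1b, sp=0xba
body[0] xor  r5, r3, r1 → r5=0xc6
body[1] mov  r4, r1 → r4=0x67
body[2] add  r0, r4, r3 → r0=0x08
body[3] sub  r4, r3, r5 → r4=0xdb
body[4] sub  r0, r2, r5 → r0=0xc4
body[5] add  r6, r0, #48 → r6=0xf4
body[6] sub  r5, r1, r2 → r5=0xdd
body[7] sub  r1, r5, #9 → r1=0xd4
epilogue: pop r0=0x1b, sp=0xbb
r0 is callee-saved → restored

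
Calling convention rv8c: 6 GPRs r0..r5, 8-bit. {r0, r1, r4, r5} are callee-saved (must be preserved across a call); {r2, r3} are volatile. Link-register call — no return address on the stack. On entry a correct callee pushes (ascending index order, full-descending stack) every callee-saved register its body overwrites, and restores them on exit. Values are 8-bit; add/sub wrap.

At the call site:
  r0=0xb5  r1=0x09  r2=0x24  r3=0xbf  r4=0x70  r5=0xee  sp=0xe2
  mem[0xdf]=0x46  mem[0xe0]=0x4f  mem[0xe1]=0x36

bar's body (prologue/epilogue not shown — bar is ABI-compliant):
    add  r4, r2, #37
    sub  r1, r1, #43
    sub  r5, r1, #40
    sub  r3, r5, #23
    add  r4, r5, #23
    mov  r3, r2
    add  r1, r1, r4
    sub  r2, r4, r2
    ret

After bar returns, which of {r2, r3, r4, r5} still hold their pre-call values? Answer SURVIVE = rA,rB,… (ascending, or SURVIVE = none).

prologue: push r1 → mem[0xe1]=0x09, sp=0xe1
prologue: push r4 → mem[0xe0]=0x70, sp=0xe0
prologue: push r5 → mem[0xdf]=0xee, sp=0xdf
body[0] add  r4, r2, #37 → r4=0x49
body[1] sub  r1, r1, #43 → r1=0xde
body[2] sub  r5, r1, #40 → r5=0xb6
body[3] sub  r3, r5, #23 → r3=0x9f
body[4] add  r4, r5, #23 → r4=0xcd
body[5] mov  r3, r2 → r3=0x24
body[6] add  r1, r1, r4 → r1=0xab
body[7] sub  r2, r4, r2 → r2=0xa9
epilogue: pop r5=0xee, sp=0xe0
epilogue: pop r4=0x70, sp=0xe1
epilogue: pop r1=0x09, sp=0xe2
r2: caller-saved, written=True
r3: caller-saved, written=True
r4: callee-saved, written=True
r5: callee-saved, written=True

SURVIVE = r4,r5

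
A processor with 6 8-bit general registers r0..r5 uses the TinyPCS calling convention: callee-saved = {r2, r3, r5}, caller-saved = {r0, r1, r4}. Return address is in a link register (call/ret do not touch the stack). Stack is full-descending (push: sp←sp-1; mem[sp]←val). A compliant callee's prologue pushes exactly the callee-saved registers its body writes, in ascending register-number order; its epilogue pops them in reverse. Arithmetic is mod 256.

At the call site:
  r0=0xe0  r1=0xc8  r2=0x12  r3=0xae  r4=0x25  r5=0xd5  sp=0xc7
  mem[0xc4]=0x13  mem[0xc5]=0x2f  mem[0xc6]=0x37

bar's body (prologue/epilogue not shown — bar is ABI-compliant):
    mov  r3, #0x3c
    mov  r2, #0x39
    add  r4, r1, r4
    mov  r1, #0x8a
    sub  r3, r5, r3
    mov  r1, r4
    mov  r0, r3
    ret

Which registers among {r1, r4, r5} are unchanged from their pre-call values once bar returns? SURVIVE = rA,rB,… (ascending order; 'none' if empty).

prologue: push r2 → mem[0xc6]=0x12, sp=0xc6
prologue: push r3 → mem[0xc5]=0xae, sp=0xc5
body[0] mov  r3, #0x3c → r3=0x3c
body[1] mov  r2, #0x39 → r2=0x39
body[2] add  r4, r1, r4 → r4=0xed
body[3] mov  r1, #0x8a → r1=0x8a
body[4] sub  r3, r5, r3 → r3=0x99
body[5] mov  r1, r4 → r1=0xed
body[6] mov  r0, r3 → r0=0x99
epilogue: pop r3=0xae, sp=0xc6
epilogue: pop r2=0x12, sp=0xc7
r1: caller-saved, written=True
r4: caller-saved, written=True
r5: callee-saved, written=False

SURVIVE = r5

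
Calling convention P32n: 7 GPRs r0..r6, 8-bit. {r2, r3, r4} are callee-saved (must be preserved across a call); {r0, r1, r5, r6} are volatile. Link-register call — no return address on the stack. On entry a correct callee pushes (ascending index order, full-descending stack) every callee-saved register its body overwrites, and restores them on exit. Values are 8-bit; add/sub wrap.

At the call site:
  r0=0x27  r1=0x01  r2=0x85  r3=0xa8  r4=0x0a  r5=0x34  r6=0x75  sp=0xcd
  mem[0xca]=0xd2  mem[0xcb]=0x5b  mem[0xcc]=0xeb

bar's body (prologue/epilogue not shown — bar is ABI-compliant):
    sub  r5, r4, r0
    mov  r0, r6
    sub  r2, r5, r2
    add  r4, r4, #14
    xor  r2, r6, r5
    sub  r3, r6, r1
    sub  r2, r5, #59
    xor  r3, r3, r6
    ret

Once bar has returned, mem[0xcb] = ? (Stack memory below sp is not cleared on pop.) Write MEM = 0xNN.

MEM = 0xa8

prologue: push r2 -> mem[0xcc]=0x85, sp=0xcc
prologue: push r3 -> mem[0xcb]=0xa8, sp=0xcb
prologue: push r4 -> mem[0xca]=0x0a, sp=0xca
body[0] sub  r5, r4, r0 -> r5=0xe3
body[1] mov  r0, r6 -> r0=0x75
body[2] sub  r2, r5, r2 -> r2=0x5e
body[3] add  r4, r4, #14 -> r4=0x18
body[4] xor  r2, r6, r5 -> r2=0x96
body[5] sub  r3, r6, r1 -> r3=0x74
body[6] sub  r2, r5, #59 -> r2=0xa8
body[7] xor  r3, r3, r6 -> r3=0x01
epilogue: pop r4=0x0a, sp=0xcb
epilogue: pop r3=0xa8, sp=0xcc
epilogue: pop r2=0x85, sp=0xcd
prologue pushed ['r2', 'r3', 'r4'] at ['0xcc', '0xcb', '0xca']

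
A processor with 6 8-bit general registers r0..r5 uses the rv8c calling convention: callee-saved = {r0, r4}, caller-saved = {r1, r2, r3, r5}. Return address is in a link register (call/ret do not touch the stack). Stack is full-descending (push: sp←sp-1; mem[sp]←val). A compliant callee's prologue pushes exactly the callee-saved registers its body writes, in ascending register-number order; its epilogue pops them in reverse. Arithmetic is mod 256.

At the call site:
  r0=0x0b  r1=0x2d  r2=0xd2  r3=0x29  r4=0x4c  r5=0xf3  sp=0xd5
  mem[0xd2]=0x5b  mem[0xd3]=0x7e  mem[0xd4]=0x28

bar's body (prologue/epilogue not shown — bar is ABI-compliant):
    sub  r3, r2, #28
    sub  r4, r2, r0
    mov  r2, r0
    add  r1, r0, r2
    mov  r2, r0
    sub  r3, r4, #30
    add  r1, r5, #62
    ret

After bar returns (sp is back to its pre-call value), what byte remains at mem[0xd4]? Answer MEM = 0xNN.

prologue: push r4 -> mem[0xd4]=0x4c, sp=0xd4
body[0] sub  r3, r2, #28 -> r3=0xb6
body[1] sub  r4, r2, r0 -> r4=0xc7
body[2] mov  r2, r0 -> r2=0x0b
body[3] add  r1, r0, r2 -> r1=0x16
body[4] mov  r2, r0 -> r2=0x0b
body[5] sub  r3, r4, #30 -> r3=0xa9
body[6] add  r1, r5, #62 -> r1=0x31
epilogue: pop r4=0x4c, sp=0xd5
prologue pushed ['r4'] at ['0xd4']

MEM = 0x4c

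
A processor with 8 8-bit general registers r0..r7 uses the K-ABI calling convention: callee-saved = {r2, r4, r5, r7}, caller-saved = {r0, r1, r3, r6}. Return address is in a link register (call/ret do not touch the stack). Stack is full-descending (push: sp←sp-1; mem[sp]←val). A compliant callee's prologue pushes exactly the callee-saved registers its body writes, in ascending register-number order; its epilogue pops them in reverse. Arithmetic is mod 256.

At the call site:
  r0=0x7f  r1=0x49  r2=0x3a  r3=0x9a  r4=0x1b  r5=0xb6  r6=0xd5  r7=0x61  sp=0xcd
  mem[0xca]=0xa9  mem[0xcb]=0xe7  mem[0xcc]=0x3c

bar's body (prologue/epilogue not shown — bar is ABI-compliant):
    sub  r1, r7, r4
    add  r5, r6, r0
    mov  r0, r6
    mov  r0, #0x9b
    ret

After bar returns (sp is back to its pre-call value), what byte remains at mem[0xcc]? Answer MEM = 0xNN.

MEM = 0xb6

prologue: push r5 -> mem[0xcc]=0xb6, sp=0xcc
body[0] sub  r1, r7, r4 -> r1=0x46
body[1] add  r5, r6, r0 -> r5=0x54
body[2] mov  r0, r6 -> r0=0xd5
body[3] mov  r0, #0x9b -> r0=0x9b
epilogue: pop r5=0xb6, sp=0xcd
prologue pushed ['r5'] at ['0xcc']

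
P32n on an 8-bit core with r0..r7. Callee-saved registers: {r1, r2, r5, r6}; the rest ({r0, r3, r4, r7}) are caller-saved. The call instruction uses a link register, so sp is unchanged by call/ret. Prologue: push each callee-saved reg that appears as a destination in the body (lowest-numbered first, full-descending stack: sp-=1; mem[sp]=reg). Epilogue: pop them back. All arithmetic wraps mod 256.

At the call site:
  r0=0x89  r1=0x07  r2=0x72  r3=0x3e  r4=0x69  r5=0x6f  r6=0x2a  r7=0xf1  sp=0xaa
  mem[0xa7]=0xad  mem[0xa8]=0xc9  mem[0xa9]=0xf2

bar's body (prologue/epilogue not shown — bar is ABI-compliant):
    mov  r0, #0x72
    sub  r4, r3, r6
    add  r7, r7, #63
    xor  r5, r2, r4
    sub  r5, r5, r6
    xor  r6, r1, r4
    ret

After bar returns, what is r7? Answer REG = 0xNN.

REG = 0x30

prologue: push r5 -> mem[0xa9]=0x6f, sp=0xa9
prologue: push r6 -> mem[0xa8]=0x2a, sp=0xa8
body[0] mov  r0, #0x72 -> r0=0x72
body[1] sub  r4, r3, r6 -> r4=0x14
body[2] add  r7, r7, #63 -> r7=0x30
body[3] xor  r5, r2, r4 -> r5=0x66
body[4] sub  r5, r5, r6 -> r5=0x3c
body[5] xor  r6, r1, r4 -> r6=0x13
epilogue: pop r6=0x2a, sp=0xa9
epilogue: pop r5=0x6f, sp=0xaa
r7 is caller-saved -> body value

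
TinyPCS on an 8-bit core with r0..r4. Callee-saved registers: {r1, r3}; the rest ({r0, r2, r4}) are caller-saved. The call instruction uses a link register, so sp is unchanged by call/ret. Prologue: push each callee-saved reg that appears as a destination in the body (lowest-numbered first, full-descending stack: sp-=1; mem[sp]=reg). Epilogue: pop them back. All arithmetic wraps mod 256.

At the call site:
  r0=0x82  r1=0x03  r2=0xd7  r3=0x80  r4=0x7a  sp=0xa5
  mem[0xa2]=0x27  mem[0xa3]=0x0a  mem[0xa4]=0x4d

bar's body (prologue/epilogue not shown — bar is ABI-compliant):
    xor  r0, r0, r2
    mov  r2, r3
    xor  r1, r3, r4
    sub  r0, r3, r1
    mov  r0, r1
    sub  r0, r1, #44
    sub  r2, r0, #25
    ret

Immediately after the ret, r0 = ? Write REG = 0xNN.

prologue: push r1 -> mem[0xa4]=0x03, sp=0xa4
body[0] xor  r0, r0, r2 -> r0=0x55
body[1] mov  r2, r3 -> r2=0x80
body[2] xor  r1, r3, r4 -> r1=0xfa
body[3] sub  r0, r3, r1 -> r0=0x86
body[4] mov  r0, r1 -> r0=0xfa
body[5] sub  r0, r1, #44 -> r0=0xce
body[6] sub  r2, r0, #25 -> r2=0xb5
epilogue: pop r1=0x03, sp=0xa5
r0 is caller-saved -> body value

REG = 0xce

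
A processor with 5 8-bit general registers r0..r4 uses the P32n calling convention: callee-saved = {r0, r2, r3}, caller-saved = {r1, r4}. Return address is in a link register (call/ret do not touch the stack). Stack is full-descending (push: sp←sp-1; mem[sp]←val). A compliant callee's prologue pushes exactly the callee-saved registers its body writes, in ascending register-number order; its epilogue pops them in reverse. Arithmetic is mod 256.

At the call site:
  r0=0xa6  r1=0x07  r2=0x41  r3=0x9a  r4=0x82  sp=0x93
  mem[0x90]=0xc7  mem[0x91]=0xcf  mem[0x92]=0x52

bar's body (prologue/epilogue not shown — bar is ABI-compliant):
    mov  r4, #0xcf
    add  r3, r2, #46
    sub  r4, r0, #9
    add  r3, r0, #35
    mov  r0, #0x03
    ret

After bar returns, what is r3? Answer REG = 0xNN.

prologue: push r0 → mem[0x92]=0xa6, sp=0x92
prologue: push r3 → mem[0x91]=0x9a, sp=0x91
body[0] mov  r4, #0xcf → r4=0xcf
body[1] add  r3, r2, #46 → r3=0x6f
body[2] sub  r4, r0, #9 → r4=0x9d
body[3] add  r3, r0, #35 → r3=0xc9
body[4] mov  r0, #0x03 → r0=0x03
epilogue: pop r3=0x9a, sp=0x92
epilogue: pop r0=0xa6, sp=0x93
r3 is callee-saved → restored

REG = 0x9a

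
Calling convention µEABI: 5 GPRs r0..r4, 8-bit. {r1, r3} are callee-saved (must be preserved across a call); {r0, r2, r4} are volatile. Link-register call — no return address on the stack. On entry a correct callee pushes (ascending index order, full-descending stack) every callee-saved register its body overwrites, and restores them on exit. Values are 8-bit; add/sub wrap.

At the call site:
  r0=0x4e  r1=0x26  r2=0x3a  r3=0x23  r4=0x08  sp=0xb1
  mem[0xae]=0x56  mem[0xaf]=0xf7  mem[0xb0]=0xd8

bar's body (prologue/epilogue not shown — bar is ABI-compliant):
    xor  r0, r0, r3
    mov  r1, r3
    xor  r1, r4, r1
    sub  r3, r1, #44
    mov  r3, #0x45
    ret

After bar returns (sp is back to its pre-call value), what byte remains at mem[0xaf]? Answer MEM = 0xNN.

prologue: push r1 → mem[0xb0]=0x26, sp=0xb0
prologue: push r3 → mem[0xaf]=0x23, sp=0xaf
body[0] xor  r0, r0, r3 → r0=0x6d
body[1] mov  r1, r3 → r1=0x23
body[2] xor  r1, r4, r1 → r1=0x2b
body[3] sub  r3, r1, #44 → r3=0xff
body[4] mov  r3, #0x45 → r3=0x45
epilogue: pop r3=0x23, sp=0xb0
epilogue: pop r1=0x26, sp=0xb1
prologue pushed ['r1', 'r3'] at ['0xb0', '0xaf']

MEM = 0x23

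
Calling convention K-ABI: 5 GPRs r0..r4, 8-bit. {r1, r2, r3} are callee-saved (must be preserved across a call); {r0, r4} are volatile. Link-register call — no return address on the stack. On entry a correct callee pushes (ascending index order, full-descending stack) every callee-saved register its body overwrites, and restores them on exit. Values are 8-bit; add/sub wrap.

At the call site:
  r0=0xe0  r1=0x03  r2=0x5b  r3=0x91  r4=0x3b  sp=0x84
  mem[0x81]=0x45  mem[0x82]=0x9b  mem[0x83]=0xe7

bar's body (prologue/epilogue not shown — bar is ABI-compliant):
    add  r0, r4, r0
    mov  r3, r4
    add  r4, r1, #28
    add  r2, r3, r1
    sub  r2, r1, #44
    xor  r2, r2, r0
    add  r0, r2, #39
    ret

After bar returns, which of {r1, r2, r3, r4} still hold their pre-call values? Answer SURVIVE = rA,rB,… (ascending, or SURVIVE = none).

SURVIVE = r1,r2,r3

prologue: push r2 → mem[0x83]=0x5b, sp=0x83
prologue: push r3 → mem[0x82]=0x91, sp=0x82
body[0] add  r0, r4, r0 → r0=0x1b
body[1] mov  r3, r4 → r3=0x3b
body[2] add  r4, r1, #28 → r4=0x1f
body[3] add  r2, r3, r1 → r2=0x3e
body[4] sub  r2, r1, #44 → r2=0xd7
body[5] xor  r2, r2, r0 → r2=0xcc
body[6] add  r0, r2, #39 → r0=0xf3
epilogue: pop r3=0x91, sp=0x83
epilogue: pop r2=0x5b, sp=0x84
r1: callee-saved, written=False
r2: callee-saved, written=True
r3: callee-saved, written=True
r4: caller-saved, written=True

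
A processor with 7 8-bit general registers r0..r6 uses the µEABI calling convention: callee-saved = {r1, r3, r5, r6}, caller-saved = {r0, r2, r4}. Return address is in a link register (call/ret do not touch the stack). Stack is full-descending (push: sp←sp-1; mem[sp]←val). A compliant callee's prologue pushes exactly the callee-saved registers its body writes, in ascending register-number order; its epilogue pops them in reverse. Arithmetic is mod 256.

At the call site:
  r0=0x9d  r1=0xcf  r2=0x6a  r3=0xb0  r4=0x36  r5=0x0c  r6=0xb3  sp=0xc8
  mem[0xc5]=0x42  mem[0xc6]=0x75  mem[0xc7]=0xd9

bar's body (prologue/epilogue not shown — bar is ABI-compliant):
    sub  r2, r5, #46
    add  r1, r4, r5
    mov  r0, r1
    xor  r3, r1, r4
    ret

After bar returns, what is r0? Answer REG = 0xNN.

prologue: push r1 -> mem[0xc7]=0xcf, sp=0xc7
prologue: push r3 -> mem[0xc6]=0xb0, sp=0xc6
body[0] sub  r2, r5, #46 -> r2=0xde
body[1] add  r1, r4, r5 -> r1=0x42
body[2] mov  r0, r1 -> r0=0x42
body[3] xor  r3, r1, r4 -> r3=0x74
epilogue: pop r3=0xb0, sp=0xc7
epilogue: pop r1=0xcf, sp=0xc8
r0 is caller-saved -> body value

REG = 0x42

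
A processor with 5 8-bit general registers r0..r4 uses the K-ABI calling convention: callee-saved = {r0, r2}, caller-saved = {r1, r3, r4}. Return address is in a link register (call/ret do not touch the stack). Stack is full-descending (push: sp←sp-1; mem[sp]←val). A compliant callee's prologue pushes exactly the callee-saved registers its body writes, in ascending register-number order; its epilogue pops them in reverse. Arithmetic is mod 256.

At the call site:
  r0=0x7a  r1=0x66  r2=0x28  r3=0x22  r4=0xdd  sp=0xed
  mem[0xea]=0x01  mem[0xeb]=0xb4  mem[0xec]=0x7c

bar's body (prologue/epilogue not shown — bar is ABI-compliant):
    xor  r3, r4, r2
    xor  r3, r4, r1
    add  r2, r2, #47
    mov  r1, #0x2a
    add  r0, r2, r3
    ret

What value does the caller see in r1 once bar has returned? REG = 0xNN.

prologue: push r0 → mem[0xec]=0x7a, sp=0xec
prologue: push r2 → mem[0xeb]=0x28, sp=0xeb
body[0] xor  r3, r4, r2 → r3=0xf5
body[1] xor  r3, r4, r1 → r3=0xbb
body[2] add  r2, r2, #47 → r2=0x57
body[3] mov  r1, #0x2a → r1=0x2a
body[4] add  r0, r2, r3 → r0=0x12
epilogue: pop r2=0x28, sp=0xec
epilogue: pop r0=0x7a, sp=0xed
r1 is caller-saved → body value

REG = 0x2a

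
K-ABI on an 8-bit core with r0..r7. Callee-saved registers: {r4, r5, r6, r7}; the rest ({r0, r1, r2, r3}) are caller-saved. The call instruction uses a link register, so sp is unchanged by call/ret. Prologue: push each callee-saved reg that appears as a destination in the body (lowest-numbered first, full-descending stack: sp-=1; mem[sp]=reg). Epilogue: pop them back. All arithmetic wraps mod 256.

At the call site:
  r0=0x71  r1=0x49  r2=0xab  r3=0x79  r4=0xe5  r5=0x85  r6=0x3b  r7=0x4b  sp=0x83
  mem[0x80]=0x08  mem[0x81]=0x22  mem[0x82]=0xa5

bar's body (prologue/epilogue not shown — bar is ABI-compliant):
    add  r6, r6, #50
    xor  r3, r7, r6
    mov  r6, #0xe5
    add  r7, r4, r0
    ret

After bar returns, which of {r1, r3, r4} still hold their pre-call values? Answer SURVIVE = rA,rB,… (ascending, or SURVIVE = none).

SURVIVE = r1,r4

prologue: push r6 -> mem[0x82]=0x3b, sp=0x82
prologue: push r7 -> mem[0x81]=0x4b, sp=0x81
body[0] add  r6, r6, #50 -> r6=0x6d
body[1] xor  r3, r7, r6 -> r3=0x26
body[2] mov  r6, #0xe5 -> r6=0xe5
body[3] add  r7, r4, r0 -> r7=0x56
epilogue: pop r7=0x4b, sp=0x82
epilogue: pop r6=0x3b, sp=0x83
r1: caller-saved, written=False
r3: caller-saved, written=True
r4: callee-saved, written=False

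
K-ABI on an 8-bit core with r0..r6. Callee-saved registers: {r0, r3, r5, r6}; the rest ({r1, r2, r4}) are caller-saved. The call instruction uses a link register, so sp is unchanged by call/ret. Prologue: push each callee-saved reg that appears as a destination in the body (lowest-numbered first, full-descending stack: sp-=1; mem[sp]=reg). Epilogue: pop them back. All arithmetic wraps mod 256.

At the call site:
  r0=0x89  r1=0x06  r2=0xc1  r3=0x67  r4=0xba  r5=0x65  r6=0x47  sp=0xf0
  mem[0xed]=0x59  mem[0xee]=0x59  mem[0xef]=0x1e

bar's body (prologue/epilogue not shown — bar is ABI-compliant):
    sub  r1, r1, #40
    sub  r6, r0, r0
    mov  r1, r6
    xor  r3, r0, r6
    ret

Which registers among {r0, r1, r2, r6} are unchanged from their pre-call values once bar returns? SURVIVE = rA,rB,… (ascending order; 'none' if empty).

SURVIVE = r0,r2,r6

prologue: push r3 → mem[0xef]=0x67, sp=0xef
prologue: push r6 → mem[0xee]=0x47, sp=0xee
body[0] sub  r1, r1, #40 → r1=0xde
body[1] sub  r6, r0, r0 → r6=0x00
body[2] mov  r1, r6 → r1=0x00
body[3] xor  r3, r0, r6 → r3=0x89
epilogue: pop r6=0x47, sp=0xef
epilogue: pop r3=0x67, sp=0xf0
r0: callee-saved, written=False
r1: caller-saved, written=True
r2: caller-saved, written=False
r6: callee-saved, written=True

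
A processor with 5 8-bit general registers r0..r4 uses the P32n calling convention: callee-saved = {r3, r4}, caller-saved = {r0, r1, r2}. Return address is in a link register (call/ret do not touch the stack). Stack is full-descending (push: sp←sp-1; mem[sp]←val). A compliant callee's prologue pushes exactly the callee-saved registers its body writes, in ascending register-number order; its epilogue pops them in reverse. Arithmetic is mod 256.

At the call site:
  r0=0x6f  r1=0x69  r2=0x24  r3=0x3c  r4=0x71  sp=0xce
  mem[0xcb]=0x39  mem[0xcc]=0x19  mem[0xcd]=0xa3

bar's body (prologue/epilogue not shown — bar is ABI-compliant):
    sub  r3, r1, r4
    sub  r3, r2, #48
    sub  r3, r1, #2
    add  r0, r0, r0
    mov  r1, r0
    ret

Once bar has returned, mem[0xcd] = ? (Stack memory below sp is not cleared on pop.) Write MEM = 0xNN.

prologue: push r3 -> mem[0xcd]=0x3c, sp=0xcd
body[0] sub  r3, r1, r4 -> r3=0xf8
body[1] sub  r3, r2, #48 -> r3=0xf4
body[2] sub  r3, r1, #2 -> r3=0x67
body[3] add  r0, r0, r0 -> r0=0xde
body[4] mov  r1, r0 -> r1=0xde
epilogue: pop r3=0x3c, sp=0xce
prologue pushed ['r3'] at ['0xcd']

MEM = 0x3c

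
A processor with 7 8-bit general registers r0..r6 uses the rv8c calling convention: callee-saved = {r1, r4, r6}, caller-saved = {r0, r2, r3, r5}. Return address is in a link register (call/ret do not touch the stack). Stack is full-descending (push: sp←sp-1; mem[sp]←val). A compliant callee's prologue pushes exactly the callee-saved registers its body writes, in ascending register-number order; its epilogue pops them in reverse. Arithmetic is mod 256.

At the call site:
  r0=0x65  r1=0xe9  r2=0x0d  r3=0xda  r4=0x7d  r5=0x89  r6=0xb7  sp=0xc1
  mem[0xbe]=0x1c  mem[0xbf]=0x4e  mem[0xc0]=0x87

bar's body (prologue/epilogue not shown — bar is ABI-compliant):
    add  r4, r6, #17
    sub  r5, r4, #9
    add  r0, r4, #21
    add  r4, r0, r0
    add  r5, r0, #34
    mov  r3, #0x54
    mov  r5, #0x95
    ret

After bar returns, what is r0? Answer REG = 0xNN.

prologue: push r4 -> mem[0xc0]=0x7d, sp=0xc0
body[0] add  r4, r6, #17 -> r4=0xc8
body[1] sub  r5, r4, #9 -> r5=0xbf
body[2] add  r0, r4, #21 -> r0=0xdd
body[3] add  r4, r0, r0 -> r4=0xba
body[4] add  r5, r0, #34 -> r5=0xff
body[5] mov  r3, #0x54 -> r3=0x54
body[6] mov  r5, #0x95 -> r5=0x95
epilogue: pop r4=0x7d, sp=0xc1
r0 is caller-saved -> body value

REG = 0xdd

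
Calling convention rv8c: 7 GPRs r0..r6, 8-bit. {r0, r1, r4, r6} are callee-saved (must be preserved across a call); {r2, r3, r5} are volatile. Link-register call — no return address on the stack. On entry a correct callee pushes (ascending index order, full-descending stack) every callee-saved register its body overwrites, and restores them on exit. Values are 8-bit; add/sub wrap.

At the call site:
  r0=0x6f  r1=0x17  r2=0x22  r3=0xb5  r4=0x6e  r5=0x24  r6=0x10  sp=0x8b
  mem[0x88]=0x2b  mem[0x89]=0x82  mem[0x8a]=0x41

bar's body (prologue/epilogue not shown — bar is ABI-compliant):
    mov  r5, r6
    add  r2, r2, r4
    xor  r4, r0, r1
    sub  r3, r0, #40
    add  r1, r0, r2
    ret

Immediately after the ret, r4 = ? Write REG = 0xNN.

REG = 0x6e

prologue: push r1 -> mem[0x8a]=0x17, sp=0x8a
prologue: push r4 -> mem[0x89]=0x6e, sp=0x89
body[0] mov  r5, r6 -> r5=0x10
body[1] add  r2, r2, r4 -> r2=0x90
body[2] xor  r4, r0, r1 -> r4=0x78
body[3] sub  r3, r0, #40 -> r3=0x47
body[4] add  r1, r0, r2 -> r1=0xff
epilogue: pop r4=0x6e, sp=0x8a
epilogue: pop r1=0x17, sp=0x8b
r4 is callee-saved -> restored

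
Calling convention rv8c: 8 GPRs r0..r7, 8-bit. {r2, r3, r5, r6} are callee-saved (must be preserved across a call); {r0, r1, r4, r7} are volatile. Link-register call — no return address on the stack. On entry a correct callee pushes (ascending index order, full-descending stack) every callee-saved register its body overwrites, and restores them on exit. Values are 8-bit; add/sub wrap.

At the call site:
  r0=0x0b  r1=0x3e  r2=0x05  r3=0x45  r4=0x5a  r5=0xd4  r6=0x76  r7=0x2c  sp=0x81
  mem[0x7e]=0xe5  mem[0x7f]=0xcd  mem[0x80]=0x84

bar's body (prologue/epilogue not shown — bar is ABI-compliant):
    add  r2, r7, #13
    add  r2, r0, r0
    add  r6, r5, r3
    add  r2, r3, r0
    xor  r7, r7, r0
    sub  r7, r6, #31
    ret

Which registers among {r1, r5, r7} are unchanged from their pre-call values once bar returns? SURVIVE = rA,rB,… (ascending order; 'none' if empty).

prologue: push r2 → mem[0x80]=0x05, sp=0x80
prologue: push r6 → mem[0x7f]=0x76, sp=0x7f
body[0] add  r2, r7, #13 → r2=0x39
body[1] add  r2, r0, r0 → r2=0x16
body[2] add  r6, r5, r3 → r6=0x19
body[3] add  r2, r3, r0 → r2=0x50
body[4] xor  r7, r7, r0 → r7=0x27
body[5] sub  r7, r6, #31 → r7=0xfa
epilogue: pop r6=0x76, sp=0x80
epilogue: pop r2=0x05, sp=0x81
r1: caller-saved, written=False
r5: callee-saved, written=False
r7: caller-saved, written=True

SURVIVE = r1,r5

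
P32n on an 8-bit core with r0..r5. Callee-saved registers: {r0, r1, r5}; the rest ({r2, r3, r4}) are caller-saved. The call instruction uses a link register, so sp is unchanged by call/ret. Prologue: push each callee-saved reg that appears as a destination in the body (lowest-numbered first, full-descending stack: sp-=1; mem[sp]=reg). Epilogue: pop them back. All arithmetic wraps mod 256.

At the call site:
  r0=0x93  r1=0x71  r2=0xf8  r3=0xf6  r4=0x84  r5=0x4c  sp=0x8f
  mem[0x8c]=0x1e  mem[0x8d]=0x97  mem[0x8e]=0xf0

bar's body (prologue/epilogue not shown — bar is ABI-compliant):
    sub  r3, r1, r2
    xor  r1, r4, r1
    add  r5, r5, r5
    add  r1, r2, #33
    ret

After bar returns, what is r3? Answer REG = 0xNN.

REG = 0x79

prologue: push r1 → mem[0x8e]=0x71, sp=0x8e
prologue: push r5 → mem[0x8d]=0x4c, sp=0x8d
body[0] sub  r3, r1, r2 → r3=0x79
body[1] xor  r1, r4, r1 → r1=0xf5
body[2] add  r5, r5, r5 → r5=0x98
body[3] add  r1, r2, #33 → r1=0x19
epilogue: pop r5=0x4c, sp=0x8e
epilogue: pop r1=0x71, sp=0x8f
r3 is caller-saved → body value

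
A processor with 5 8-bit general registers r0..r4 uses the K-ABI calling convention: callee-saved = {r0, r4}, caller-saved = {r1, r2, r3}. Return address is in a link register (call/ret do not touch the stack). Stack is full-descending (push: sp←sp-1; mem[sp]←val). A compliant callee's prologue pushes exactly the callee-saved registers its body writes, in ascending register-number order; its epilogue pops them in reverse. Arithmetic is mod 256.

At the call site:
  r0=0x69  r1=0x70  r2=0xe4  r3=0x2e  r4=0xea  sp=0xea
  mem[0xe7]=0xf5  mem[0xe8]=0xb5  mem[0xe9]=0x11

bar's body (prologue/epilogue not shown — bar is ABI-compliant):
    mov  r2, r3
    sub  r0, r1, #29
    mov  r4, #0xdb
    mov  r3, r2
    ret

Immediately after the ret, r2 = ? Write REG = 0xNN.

REG = 0x2e

prologue: push r0 → mem[0xe9]=0x69, sp=0xe9
prologue: push r4 → mem[0xe8]=0xea, sp=0xe8
body[0] mov  r2, r3 → r2=0x2e
body[1] sub  r0, r1, #29 → r0=0x53
body[2] mov  r4, #0xdb → r4=0xdb
body[3] mov  r3, r2 → r3=0x2e
epilogue: pop r4=0xea, sp=0xe9
epilogue: pop r0=0x69, sp=0xea
r2 is caller-saved → body value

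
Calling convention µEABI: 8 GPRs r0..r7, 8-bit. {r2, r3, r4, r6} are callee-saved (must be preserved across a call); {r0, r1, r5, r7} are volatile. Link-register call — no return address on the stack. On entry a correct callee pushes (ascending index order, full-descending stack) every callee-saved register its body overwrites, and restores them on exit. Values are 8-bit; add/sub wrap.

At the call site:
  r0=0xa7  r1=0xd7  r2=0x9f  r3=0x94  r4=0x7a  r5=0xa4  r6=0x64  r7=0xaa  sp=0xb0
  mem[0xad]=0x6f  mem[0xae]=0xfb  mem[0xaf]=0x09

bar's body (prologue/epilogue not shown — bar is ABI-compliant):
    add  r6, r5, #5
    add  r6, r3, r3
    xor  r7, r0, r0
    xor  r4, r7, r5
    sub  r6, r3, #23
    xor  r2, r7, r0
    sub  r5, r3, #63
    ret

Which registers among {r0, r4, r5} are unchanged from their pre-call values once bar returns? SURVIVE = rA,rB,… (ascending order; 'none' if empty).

prologue: push r2 → mem[0xaf]=0x9f, sp=0xaf
prologue: push r4 → mem[0xae]=0x7a, sp=0xae
prologue: push r6 → mem[0xad]=0x64, sp=0xad
body[0] add  r6, r5, #5 → r6=0xa9
body[1] add  r6, r3, r3 → r6=0x28
body[2] xor  r7, r0, r0 → r7=0x00
body[3] xor  r4, r7, r5 → r4=0xa4
body[4] sub  r6, r3, #23 → r6=0x7d
body[5] xor  r2, r7, r0 → r2=0xa7
body[6] sub  r5, r3, #63 → r5=0x55
epilogue: pop r6=0x64, sp=0xae
epilogue: pop r4=0x7a, sp=0xaf
epilogue: pop r2=0x9f, sp=0xb0
r0: caller-saved, written=False
r4: callee-saved, written=True
r5: caller-saved, written=True

SURVIVE = r0,r4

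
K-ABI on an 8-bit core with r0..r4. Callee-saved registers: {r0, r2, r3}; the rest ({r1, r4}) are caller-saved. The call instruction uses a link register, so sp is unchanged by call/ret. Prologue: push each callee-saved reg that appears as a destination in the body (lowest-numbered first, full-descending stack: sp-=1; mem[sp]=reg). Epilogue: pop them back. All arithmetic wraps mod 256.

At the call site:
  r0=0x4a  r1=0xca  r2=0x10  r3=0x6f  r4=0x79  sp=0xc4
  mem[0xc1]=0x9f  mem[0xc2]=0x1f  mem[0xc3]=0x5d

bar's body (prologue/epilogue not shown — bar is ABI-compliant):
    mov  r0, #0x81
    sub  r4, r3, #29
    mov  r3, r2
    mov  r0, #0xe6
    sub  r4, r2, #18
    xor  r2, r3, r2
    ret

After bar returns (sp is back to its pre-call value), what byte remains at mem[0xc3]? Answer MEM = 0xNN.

MEM = 0x4a

prologue: push r0 → mem[0xc3]=0x4a, sp=0xc3
prologue: push r2 → mem[0xc2]=0x10, sp=0xc2
prologue: push r3 → mem[0xc1]=0x6f, sp=0xc1
body[0] mov  r0, #0x81 → r0=0x81
body[1] sub  r4, r3, #29 → r4=0x52
body[2] mov  r3, r2 → r3=0x10
body[3] mov  r0, #0xe6 → r0=0xe6
body[4] sub  r4, r2, #18 → r4=0xfe
body[5] xor  r2, r3, r2 → r2=0x00
epilogue: pop r3=0x6f, sp=0xc2
epilogue: pop r2=0x10, sp=0xc3
epilogue: pop r0=0x4a, sp=0xc4
prologue pushed ['r0', 'r2', 'r3'] at ['0xc3', '0xc2', '0xc1']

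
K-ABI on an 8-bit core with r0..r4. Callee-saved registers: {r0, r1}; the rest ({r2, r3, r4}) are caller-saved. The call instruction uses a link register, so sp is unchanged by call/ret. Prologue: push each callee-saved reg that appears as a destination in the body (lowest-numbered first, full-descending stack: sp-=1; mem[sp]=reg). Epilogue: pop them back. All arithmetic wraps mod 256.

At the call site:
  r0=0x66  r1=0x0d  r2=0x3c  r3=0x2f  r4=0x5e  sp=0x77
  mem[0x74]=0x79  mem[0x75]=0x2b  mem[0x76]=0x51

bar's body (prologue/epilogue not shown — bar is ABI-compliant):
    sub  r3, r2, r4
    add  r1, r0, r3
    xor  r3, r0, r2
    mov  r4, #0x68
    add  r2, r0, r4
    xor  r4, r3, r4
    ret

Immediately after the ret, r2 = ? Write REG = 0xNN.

prologue: push r1 → mem[0x76]=0x0d, sp=0x76
body[0] sub  r3, r2, r4 → r3=0xde
body[1] add  r1, r0, r3 → r1=0x44
body[2] xor  r3, r0, r2 → r3=0x5a
body[3] mov  r4, #0x68 → r4=0x68
body[4] add  r2, r0, r4 → r2=0xce
body[5] xor  r4, r3, r4 → r4=0x32
epilogue: pop r1=0x0d, sp=0x77
r2 is caller-saved → body value

REG = 0xce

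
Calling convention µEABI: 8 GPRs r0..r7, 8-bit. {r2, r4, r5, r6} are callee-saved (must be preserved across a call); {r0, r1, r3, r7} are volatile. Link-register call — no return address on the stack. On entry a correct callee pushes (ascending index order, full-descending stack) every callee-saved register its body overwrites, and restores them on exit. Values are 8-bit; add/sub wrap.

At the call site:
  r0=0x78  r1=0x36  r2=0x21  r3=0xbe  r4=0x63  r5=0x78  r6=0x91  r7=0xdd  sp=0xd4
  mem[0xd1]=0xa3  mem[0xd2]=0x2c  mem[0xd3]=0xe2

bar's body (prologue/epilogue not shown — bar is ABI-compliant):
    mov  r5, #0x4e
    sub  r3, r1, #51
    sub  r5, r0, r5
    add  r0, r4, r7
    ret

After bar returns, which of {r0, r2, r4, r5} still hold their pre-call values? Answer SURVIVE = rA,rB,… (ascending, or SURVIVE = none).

SURVIVE = r2,r4,r5

prologue: push r5 → mem[0xd3]=0x78, sp=0xd3
body[0] mov  r5, #0x4e → r5=0x4e
body[1] sub  r3, r1, #51 → r3=0x03
body[2] sub  r5, r0, r5 → r5=0x2a
body[3] add  r0, r4, r7 → r0=0x40
epilogue: pop r5=0x78, sp=0xd4
r0: caller-saved, written=True
r2: callee-saved, written=False
r4: callee-saved, written=False
r5: callee-saved, written=True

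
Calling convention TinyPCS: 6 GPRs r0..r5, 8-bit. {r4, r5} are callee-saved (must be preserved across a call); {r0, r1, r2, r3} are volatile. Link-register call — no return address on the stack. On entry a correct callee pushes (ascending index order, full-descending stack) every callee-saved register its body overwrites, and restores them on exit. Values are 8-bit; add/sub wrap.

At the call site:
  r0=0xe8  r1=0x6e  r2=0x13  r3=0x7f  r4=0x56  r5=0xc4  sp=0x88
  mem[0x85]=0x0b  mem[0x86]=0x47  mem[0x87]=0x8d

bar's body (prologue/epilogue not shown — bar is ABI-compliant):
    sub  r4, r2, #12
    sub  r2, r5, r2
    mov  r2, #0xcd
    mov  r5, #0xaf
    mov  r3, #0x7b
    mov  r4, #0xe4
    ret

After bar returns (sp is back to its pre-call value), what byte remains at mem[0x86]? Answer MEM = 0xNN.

MEM = 0xc4

prologue: push r4 -> mem[0x87]=0x56, sp=0x87
prologue: push r5 -> mem[0x86]=0xc4, sp=0x86
body[0] sub  r4, r2, #12 -> r4=0x07
body[1] sub  r2, r5, r2 -> r2=0xb1
body[2] mov  r2, #0xcd -> r2=0xcd
body[3] mov  r5, #0xaf -> r5=0xaf
body[4] mov  r3, #0x7b -> r3=0x7b
body[5] mov  r4, #0xe4 -> r4=0xe4
epilogue: pop r5=0xc4, sp=0x87
epilogue: pop r4=0x56, sp=0x88
prologue pushed ['r4', 'r5'] at ['0x87', '0x86']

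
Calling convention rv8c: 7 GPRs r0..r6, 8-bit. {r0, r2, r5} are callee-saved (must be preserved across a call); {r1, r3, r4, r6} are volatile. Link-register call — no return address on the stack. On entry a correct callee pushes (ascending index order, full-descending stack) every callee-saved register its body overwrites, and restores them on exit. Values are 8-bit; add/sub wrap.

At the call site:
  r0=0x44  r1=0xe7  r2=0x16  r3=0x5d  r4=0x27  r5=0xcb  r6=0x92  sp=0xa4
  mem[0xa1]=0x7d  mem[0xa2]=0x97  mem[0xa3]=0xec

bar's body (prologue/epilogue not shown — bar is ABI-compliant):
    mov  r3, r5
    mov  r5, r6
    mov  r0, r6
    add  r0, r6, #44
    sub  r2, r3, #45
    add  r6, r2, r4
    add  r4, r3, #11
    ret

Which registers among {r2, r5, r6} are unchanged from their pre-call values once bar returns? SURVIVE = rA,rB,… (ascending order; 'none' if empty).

SURVIVE = r2,r5

prologue: push r0 → mem[0xa3]=0x44, sp=0xa3
prologue: push r2 → mem[0xa2]=0x16, sp=0xa2
prologue: push r5 → mem[0xa1]=0xcb, sp=0xa1
body[0] mov  r3, r5 → r3=0xcb
body[1] mov  r5, r6 → r5=0x92
body[2] mov  r0, r6 → r0=0x92
body[3] add  r0, r6, #44 → r0=0xbe
body[4] sub  r2, r3, #45 → r2=0x9e
body[5] add  r6, r2, r4 → r6=0xc5
body[6] add  r4, r3, #11 → r4=0xd6
epilogue: pop r5=0xcb, sp=0xa2
epilogue: pop r2=0x16, sp=0xa3
epilogue: pop r0=0x44, sp=0xa4
r2: callee-saved, written=True
r5: callee-saved, written=True
r6: caller-saved, written=True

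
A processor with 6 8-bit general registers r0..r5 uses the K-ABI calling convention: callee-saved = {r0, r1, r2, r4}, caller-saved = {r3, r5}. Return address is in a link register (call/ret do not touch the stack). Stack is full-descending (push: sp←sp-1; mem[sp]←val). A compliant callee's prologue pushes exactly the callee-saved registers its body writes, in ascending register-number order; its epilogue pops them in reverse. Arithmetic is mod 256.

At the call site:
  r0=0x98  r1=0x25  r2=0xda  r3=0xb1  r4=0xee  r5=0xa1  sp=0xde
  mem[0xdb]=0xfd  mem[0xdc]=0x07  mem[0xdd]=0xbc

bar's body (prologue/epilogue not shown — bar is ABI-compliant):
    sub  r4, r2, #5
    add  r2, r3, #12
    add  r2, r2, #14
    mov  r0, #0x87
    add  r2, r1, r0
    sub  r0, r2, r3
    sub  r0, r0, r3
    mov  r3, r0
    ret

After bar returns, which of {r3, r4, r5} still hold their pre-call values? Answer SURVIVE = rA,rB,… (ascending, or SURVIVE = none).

SURVIVE = r4,r5

prologue: push r0 -> mem[0xdd]=0x98, sp=0xdd
prologue: push r2 -> mem[0xdc]=0xda, sp=0xdc
prologue: push r4 -> mem[0xdb]=0xee, sp=0xdb
body[0] sub  r4, r2, #5 -> r4=0xd5
body[1] add  r2, r3, #12 -> r2=0xbd
body[2] add  r2, r2, #14 -> r2=0xcb
body[3] mov  r0, #0x87 -> r0=0x87
body[4] add  r2, r1, r0 -> r2=0xac
body[5] sub  r0, r2, r3 -> r0=0xfb
body[6] sub  r0, r0, r3 -> r0=0x4a
body[7] mov  r3, r0 -> r3=0x4a
epilogue: pop r4=0xee, sp=0xdc
epilogue: pop r2=0xda, sp=0xdd
epilogue: pop r0=0x98, sp=0xde
r3: caller-saved, written=True
r4: callee-saved, written=True
r5: caller-saved, written=False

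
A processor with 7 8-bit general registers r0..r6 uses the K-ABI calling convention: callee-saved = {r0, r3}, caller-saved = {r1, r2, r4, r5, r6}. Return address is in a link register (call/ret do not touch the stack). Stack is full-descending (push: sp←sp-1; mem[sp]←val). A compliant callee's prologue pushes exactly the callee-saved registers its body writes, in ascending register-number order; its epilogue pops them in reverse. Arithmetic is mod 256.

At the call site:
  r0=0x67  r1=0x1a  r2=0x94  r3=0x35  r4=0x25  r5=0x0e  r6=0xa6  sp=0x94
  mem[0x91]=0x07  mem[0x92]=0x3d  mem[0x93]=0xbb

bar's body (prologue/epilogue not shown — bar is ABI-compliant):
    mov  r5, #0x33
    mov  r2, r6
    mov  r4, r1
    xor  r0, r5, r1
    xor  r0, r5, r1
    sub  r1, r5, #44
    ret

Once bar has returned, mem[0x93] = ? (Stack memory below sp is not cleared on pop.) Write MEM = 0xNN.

MEM = 0x67

prologue: push r0 → mem[0x93]=0x67, sp=0x93
body[0] mov  r5, #0x33 → r5=0x33
body[1] mov  r2, r6 → r2=0xa6
body[2] mov  r4, r1 → r4=0x1a
body[3] xor  r0, r5, r1 → r0=0x29
body[4] xor  r0, r5, r1 → r0=0x29
body[5] sub  r1, r5, #44 → r1=0x07
epilogue: pop r0=0x67, sp=0x94
prologue pushed ['r0'] at ['0x93']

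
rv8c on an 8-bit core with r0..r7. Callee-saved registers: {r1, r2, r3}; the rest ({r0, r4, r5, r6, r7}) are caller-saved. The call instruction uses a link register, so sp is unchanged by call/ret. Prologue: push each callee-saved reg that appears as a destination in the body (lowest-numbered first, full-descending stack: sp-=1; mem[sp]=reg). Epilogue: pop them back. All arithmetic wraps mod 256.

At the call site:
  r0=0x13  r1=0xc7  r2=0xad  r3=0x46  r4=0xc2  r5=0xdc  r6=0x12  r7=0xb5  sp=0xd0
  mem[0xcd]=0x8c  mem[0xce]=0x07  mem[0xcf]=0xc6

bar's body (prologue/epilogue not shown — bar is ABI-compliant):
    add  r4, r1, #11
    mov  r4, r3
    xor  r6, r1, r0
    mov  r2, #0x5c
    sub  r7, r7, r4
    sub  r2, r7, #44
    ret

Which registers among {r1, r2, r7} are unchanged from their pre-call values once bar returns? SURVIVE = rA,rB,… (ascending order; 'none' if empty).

SURVIVE = r1,r2

prologue: push r2 → mem[0xcf]=0xad, sp=0xcf
body[0] add  r4, r1, #11 → r4=0xd2
body[1] mov  r4, r3 → r4=0x46
body[2] xor  r6, r1, r0 → r6=0xd4
body[3] mov  r2, #0x5c → r2=0x5c
body[4] sub  r7, r7, r4 → r7=0x6f
body[5] sub  r2, r7, #44 → r2=0x43
epilogue: pop r2=0xad, sp=0xd0
r1: callee-saved, written=False
r2: callee-saved, written=True
r7: caller-saved, written=True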